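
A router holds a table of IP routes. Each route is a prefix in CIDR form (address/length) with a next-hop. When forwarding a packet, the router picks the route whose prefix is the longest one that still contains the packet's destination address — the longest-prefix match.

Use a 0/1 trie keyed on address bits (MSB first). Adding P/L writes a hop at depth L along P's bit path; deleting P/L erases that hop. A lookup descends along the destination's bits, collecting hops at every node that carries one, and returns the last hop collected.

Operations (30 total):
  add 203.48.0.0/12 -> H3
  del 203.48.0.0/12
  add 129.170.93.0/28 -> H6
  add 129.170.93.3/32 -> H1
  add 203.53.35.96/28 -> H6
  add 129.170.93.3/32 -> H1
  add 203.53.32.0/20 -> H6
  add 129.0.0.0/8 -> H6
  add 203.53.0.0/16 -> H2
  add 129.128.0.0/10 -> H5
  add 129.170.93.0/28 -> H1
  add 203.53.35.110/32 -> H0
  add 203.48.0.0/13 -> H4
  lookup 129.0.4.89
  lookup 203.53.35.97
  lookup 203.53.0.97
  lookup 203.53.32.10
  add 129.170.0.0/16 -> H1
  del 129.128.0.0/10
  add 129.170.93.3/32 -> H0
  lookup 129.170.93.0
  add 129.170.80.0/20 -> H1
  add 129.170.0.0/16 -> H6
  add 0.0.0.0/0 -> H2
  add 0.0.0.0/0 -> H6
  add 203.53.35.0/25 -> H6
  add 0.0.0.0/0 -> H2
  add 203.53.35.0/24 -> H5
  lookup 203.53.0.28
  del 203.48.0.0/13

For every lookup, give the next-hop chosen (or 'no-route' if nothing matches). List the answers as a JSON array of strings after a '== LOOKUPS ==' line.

Trace:
  add 203.48.0.0/12 -> H3 at depth 12
  - 203.48.0.0/12 clear@12
  add 129.170.93.0/28 -> H6 at depth 28
  add 129.170.93.3/32 -> H1 at depth 32
  add 203.53.35.96/28 -> H6 at depth 28
  add 129.170.93.3/32 -> H1 at depth 32
  add 203.53.32.0/20 -> H6 at depth 20
  add 129.0.0.0/8 -> H6 at depth 8
  add 203.53.0.0/16 -> H2 at depth 16
  add 129.128.0.0/10 -> H5 at depth 10
  add 129.170.93.0/28 -> H1 at depth 28
  add 203.53.35.110/32 -> H0 at depth 32
  add 203.48.0.0/13 -> H4 at depth 13
  lookup 129.0.4.89: bits 10000001 walk d0:-→d1:-→d2:-→d3:-→d4:-→d5:-→d6:-→d7:-→d8:H6 -> H6
  lookup 203.53.35.97: bits 1100101100110101001000110110 walk d0:-→d1:-→d2:-→d3:-→d4:-→d5:-→d6:-→d7:-→d8:-→d9:-→d10:-→d11:-→d12:-→d13:H4→d14:-→d15:-→d16:H2→d17:-→d18:-→d19:-→d20:H6→d21:-→d22:-→d23:-→d24:-→d25:-→d26:-→d27:-→d28:H6 -> H6
  lookup 203.53.0.97: bits 110010110011010100 walk d0:-→d1:-→d2:-→d3:-→d4:-→d5:-→d6:-→d7:-→d8:-→d9:-→d10:-→d11:-→d12:-→d13:H4→d14:-→d15:-→d16:H2→d17:-→d18:- -> H2
  lookup 203.53.32.10: bits 1100101100110101001000 walk d0:-→d1:-→d2:-→d3:-→d4:-→d5:-→d6:-→d7:-→d8:-→d9:-→d10:-→d11:-→d12:-→d13:H4→d14:-→d15:-→d16:H2→d17:-→d18:-→d19:-→d20:H6→d21:-→d22:- -> H6
  add 129.170.0.0/16 -> H1 at depth 16
  - 129.128.0.0/10 clear@10
  add 129.170.93.3/32 -> H0 at depth 32
  lookup 129.170.93.0: bits 100000011010101001011101000000 walk d0:-→d1:-→d2:-→d3:-→d4:-→d5:-→d6:-→d7:-→d8:H6→d9:-→d10:-→d11:-→d12:-→d13:-→d14:-→d15:-→d16:H1→d17:-→d18:-→d19:-→d20:-→d21:-→d22:-→d23:-→d24:-→d25:-→d26:-→d27:-→d28:H1→d29:-→d30:- -> H1
  add 129.170.80.0/20 -> H1 at depth 20
  add 129.170.0.0/16 -> H6 at depth 16
  add 0.0.0.0/0 -> H2 at depth 0
  add 0.0.0.0/0 -> H6 at depth 0
  add 203.53.35.0/25 -> H6 at depth 25
  add 0.0.0.0/0 -> H2 at depth 0
  add 203.53.35.0/24 -> H5 at depth 24
  lookup 203.53.0.28: bits 110010110011010100 walk d0:H2→d1:-→d2:-→d3:-→d4:-→d5:-→d6:-→d7:-→d8:-→d9:-→d10:-→d11:-→d12:-→d13:H4→d14:-→d15:-→d16:H2→d17:-→d18:- -> H2
  - 203.48.0.0/13 clear@13

== LOOKUPS ==
["H6","H6","H2","H6","H1","H2"]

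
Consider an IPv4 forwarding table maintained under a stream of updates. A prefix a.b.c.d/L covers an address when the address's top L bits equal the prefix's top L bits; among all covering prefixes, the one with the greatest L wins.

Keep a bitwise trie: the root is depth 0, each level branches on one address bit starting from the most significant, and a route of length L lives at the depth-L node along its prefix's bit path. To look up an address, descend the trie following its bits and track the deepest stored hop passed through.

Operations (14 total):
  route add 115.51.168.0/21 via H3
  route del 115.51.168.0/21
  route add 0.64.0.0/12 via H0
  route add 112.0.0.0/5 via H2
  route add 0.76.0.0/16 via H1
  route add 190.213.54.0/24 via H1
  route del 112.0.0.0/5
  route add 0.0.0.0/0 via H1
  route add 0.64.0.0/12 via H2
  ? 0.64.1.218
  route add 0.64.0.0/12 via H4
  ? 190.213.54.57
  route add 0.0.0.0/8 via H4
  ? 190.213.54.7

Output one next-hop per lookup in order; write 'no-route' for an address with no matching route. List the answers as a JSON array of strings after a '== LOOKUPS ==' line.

Apply in order:
  + 115.51.168.0/21 (H3) depth=21
  del 115.51.168.0/21 (clear depth 21)
  + 0.64.0.0/12 (H0) depth=12
  + 112.0.0.0/5 (H2) depth=5
  + 0.76.0.0/16 (H1) depth=16
  + 190.213.54.0/24 (H1) depth=24
  del 112.0.0.0/5 (clear depth 5)
  + 0.0.0.0/0 (H1) depth=0
  + 0.64.0.0/12 (H2) depth=12
  lookup 0.64.1.218: bits 000000000100 walk d0:H1→d1:-→d2:-→d3:-→d4:-→d5:-→d6:-→d7:-→d8:-→d9:-→d10:-→d11:-→d12:H2 -> H2
  + 0.64.0.0/12 (H4) depth=12
  lookup 190.213.54.57: bits 101111101101010100110110 walk d0:H1→d1:-→d2:-→d3:-→d4:-→d5:-→d6:-→d7:-→d8:-→d9:-→d10:-→d11:-→d12:-→d13:-→d14:-→d15:-→d16:-→d17:-→d18:-→d19:-→d20:-→d21:-→d22:-→d23:-→d24:H1 -> H1
  + 0.0.0.0/8 (H4) depth=8
  lookup 190.213.54.7: bits 101111101101010100110110 walk d0:H1→d1:-→d2:-→d3:-→d4:-→d5:-→d6:-→d7:-→d8:-→d9:-→d10:-→d11:-→d12:-→d13:-→d14:-→d15:-→d16:-→d17:-→d18:-→d19:-→d20:-→d21:-→d22:-→d23:-→d24:H1 -> H1

== LOOKUPS ==
["H2","H1","H1"]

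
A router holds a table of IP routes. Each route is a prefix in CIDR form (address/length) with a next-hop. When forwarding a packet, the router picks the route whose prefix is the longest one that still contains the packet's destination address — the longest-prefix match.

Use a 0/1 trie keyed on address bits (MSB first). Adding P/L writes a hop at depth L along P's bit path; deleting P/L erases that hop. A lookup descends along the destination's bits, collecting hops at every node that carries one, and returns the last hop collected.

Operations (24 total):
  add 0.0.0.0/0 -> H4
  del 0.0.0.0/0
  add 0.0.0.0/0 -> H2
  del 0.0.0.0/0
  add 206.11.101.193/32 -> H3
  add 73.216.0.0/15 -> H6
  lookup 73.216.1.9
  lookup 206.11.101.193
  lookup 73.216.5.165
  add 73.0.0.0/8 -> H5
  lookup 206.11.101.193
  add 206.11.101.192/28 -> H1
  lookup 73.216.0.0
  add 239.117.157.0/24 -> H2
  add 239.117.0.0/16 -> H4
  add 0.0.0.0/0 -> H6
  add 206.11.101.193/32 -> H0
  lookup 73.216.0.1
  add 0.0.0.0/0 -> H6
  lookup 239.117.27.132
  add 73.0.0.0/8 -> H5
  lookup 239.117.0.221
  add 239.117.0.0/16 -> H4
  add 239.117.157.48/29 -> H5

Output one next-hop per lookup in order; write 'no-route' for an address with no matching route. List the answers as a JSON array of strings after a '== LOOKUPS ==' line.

Trace:
  add 0.0.0.0/0 -> H4 at depth 0
  - 0.0.0.0/0 clear@0
  add 0.0.0.0/0 -> H2 at depth 0
  - 0.0.0.0/0 clear@0
  add 206.11.101.193/32 -> H3 at depth 32
  add 73.216.0.0/15 -> H6 at depth 15
  ? 73.216.1.9  path d0:-→d1:-→d2:-→d3:-→d4:-→d5:-→d6:-→d7:-→d8:-→d9:-→d10:-→d11:-→d12:-→d13:-→d14:-→d15:H6  best=H6
  ? 206.11.101.193  path d0:-→d1:-→d2:-→d3:-→d4:-→d5:-→d6:-→d7:-→d8:-→d9:-→d10:-→d11:-→d12:-→d13:-→d14:-→d15:-→d16:-→d17:-→d18:-→d19:-→d20:-→d21:-→d22:-→d23:-→d24:-→d25:-→d26:-→d27:-→d28:-→d29:-→d30:-→d31:-→d32:H3  best=H3
  ? 73.216.5.165  path d0:-→d1:-→d2:-→d3:-→d4:-→d5:-→d6:-→d7:-→d8:-→d9:-→d10:-→d11:-→d12:-→d13:-→d14:-→d15:H6  best=H6
  add 73.0.0.0/8 -> H5 at depth 8
  ? 206.11.101.193  path d0:-→d1:-→d2:-→d3:-→d4:-→d5:-→d6:-→d7:-→d8:-→d9:-→d10:-→d11:-→d12:-→d13:-→d14:-→d15:-→d16:-→d17:-→d18:-→d19:-→d20:-→d21:-→d22:-→d23:-→d24:-→d25:-→d26:-→d27:-→d28:-→d29:-→d30:-→d31:-→d32:H3  best=H3
  add 206.11.101.192/28 -> H1 at depth 28
  ? 73.216.0.0  path d0:-→d1:-→d2:-→d3:-→d4:-→d5:-→d6:-→d7:-→d8:H5→d9:-→d10:-→d11:-→d12:-→d13:-→d14:-→d15:H6  best=H6
  add 239.117.157.0/24 -> H2 at depth 24
  add 239.117.0.0/16 -> H4 at depth 16
  add 0.0.0.0/0 -> H6 at depth 0
  add 206.11.101.193/32 -> H0 at depth 32
  ? 73.216.0.1  path d0:H6→d1:-→d2:-→d3:-→d4:-→d5:-→d6:-→d7:-→d8:H5→d9:-→d10:-→d11:-→d12:-→d13:-→d14:-→d15:H6  best=H6
  add 0.0.0.0/0 -> H6 at depth 0
  ? 239.117.27.132  path d0:H6→d1:-→d2:-→d3:-→d4:-→d5:-→d6:-→d7:-→d8:-→d9:-→d10:-→d11:-→d12:-→d13:-→d14:-→d15:-→d16:H4  best=H4
  add 73.0.0.0/8 -> H5 at depth 8
  ? 239.117.0.221  path d0:H6→d1:-→d2:-→d3:-→d4:-→d5:-→d6:-→d7:-→d8:-→d9:-→d10:-→d11:-→d12:-→d13:-→d14:-→d15:-→d16:H4  best=H4
  add 239.117.0.0/16 -> H4 at depth 16
  add 239.117.157.48/29 -> H5 at depth 29

== LOOKUPS ==
["H6","H3","H6","H3","H6","H6","H4","H4"]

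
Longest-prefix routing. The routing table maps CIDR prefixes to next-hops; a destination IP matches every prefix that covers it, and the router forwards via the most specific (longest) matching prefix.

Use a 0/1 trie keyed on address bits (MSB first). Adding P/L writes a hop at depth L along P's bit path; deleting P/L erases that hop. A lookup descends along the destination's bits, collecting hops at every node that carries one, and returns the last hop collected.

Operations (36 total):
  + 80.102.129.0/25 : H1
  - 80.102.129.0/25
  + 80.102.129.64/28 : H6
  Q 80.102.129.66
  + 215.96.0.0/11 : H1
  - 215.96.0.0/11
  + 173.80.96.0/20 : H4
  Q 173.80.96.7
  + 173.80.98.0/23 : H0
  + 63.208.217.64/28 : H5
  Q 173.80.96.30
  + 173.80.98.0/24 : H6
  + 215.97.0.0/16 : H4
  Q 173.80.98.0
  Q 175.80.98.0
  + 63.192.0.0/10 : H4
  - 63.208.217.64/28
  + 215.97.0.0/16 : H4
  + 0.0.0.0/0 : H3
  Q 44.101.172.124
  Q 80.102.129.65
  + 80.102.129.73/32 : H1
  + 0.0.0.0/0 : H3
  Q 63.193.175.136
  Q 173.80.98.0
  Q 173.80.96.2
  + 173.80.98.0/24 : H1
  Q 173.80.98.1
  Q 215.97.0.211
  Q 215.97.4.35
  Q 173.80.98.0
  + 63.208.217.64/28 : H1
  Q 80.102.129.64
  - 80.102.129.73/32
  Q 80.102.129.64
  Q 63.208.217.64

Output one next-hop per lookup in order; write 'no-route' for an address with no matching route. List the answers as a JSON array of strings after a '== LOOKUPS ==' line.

Trace:
  add 80.102.129.0/25 -> H1 at depth 25
  - 80.102.129.0/25 clear@25
  add 80.102.129.64/28 -> H6 at depth 28
  lookup 80.102.129.66: bits 0101000001100110100000010100 walk d0:-→d1:-→d2:-→d3:-→d4:-→d5:-→d6:-→d7:-→d8:-→d9:-→d10:-→d11:-→d12:-→d13:-→d14:-→d15:-→d16:-→d17:-→d18:-→d19:-→d20:-→d21:-→d22:-→d23:-→d24:-→d25:-→d26:-→d27:-→d28:H6 -> H6
  add 215.96.0.0/11 -> H1 at depth 11
  - 215.96.0.0/11 clear@11
  add 173.80.96.0/20 -> H4 at depth 20
  lookup 173.80.96.7: bits 10101101010100000110 walk d0:-→d1:-→d2:-→d3:-→d4:-→d5:-→d6:-→d7:-→d8:-→d9:-→d10:-→d11:-→d12:-→d13:-→d14:-→d15:-→d16:-→d17:-→d18:-→d19:-→d20:H4 -> H4
  add 173.80.98.0/23 -> H0 at depth 23
  add 63.208.217.64/28 -> H5 at depth 28
  lookup 173.80.96.30: bits 1010110101010000011000 walk d0:-→d1:-→d2:-→d3:-→d4:-→d5:-→d6:-→d7:-→d8:-→d9:-→d10:-→d11:-→d12:-→d13:-→d14:-→d15:-→d16:-→d17:-→d18:-→d19:-→d20:H4→d21:-→d22:- -> H4
  add 173.80.98.0/24 -> H6 at depth 24
  add 215.97.0.0/16 -> H4 at depth 16
  lookup 173.80.98.0: bits 101011010101000001100010 walk d0:-→d1:-→d2:-→d3:-→d4:-→d5:-→d6:-→d7:-→d8:-→d9:-→d10:-→d11:-→d12:-→d13:-→d14:-→d15:-→d16:-→d17:-→d18:-→d19:-→d20:H4→d21:-→d22:-→d23:H0→d24:H6 -> H6
  lookup 175.80.98.0: bits 101011 walk d0:-→d1:-→d2:-→d3:-→d4:-→d5:-→d6:- -> no-route
  add 63.192.0.0/10 -> H4 at depth 10
  - 63.208.217.64/28 clear@28
  add 215.97.0.0/16 -> H4 at depth 16
  add 0.0.0.0/0 -> H3 at depth 0
  lookup 44.101.172.124: bits 001 walk d0:H3→d1:-→d2:-→d3:- -> H3
  lookup 80.102.129.65: bits 0101000001100110100000010100 walk d0:H3→d1:-→d2:-→d3:-→d4:-→d5:-→d6:-→d7:-→d8:-→d9:-→d10:-→d11:-→d12:-→d13:-→d14:-→d15:-→d16:-→d17:-→d18:-→d19:-→d20:-→d21:-→d22:-→d23:-→d24:-→d25:-→d26:-→d27:-→d28:H6 -> H6
  add 80.102.129.73/32 -> H1 at depth 32
  add 0.0.0.0/0 -> H3 at depth 0
  lookup 63.193.175.136: bits 00111111110 walk d0:H3→d1:-→d2:-→d3:-→d4:-→d5:-→d6:-→d7:-→d8:-→d9:-→d10:H4→d11:- -> H4
  lookup 173.80.98.0: bits 101011010101000001100010 walk d0:H3→d1:-→d2:-→d3:-→d4:-→d5:-→d6:-→d7:-→d8:-→d9:-→d10:-→d11:-→d12:-→d13:-→d14:-→d15:-→d16:-→d17:-→d18:-→d19:-→d20:H4→d21:-→d22:-→d23:H0→d24:H6 -> H6
  lookup 173.80.96.2: bits 1010110101010000011000 walk d0:H3→d1:-→d2:-→d3:-→d4:-→d5:-→d6:-→d7:-→d8:-→d9:-→d10:-→d11:-→d12:-→d13:-→d14:-→d15:-→d16:-→d17:-→d18:-→d19:-→d20:H4→d21:-→d22:- -> H4
  add 173.80.98.0/24 -> H1 at depth 24
  lookup 173.80.98.1: bits 101011010101000001100010 walk d0:H3→d1:-→d2:-→d3:-→d4:-→d5:-→d6:-→d7:-→d8:-→d9:-→d10:-→d11:-→d12:-→d13:-→d14:-→d15:-→d16:-→d17:-→d18:-→d19:-→d20:H4→d21:-→d22:-→d23:H0→d24:H1 -> H1
  lookup 215.97.0.211: bits 1101011101100001 walk d0:H3→d1:-→d2:-→d3:-→d4:-→d5:-→d6:-→d7:-→d8:-→d9:-→d10:-→d11:-→d12:-→d13:-→d14:-→d15:-→d16:H4 -> H4
  lookup 215.97.4.35: bits 1101011101100001 walk d0:H3→d1:-→d2:-→d3:-→d4:-→d5:-→d6:-→d7:-→d8:-→d9:-→d10:-→d11:-→d12:-→d13:-→d14:-→d15:-→d16:H4 -> H4
  lookup 173.80.98.0: bits 101011010101000001100010 walk d0:H3→d1:-→d2:-→d3:-→d4:-→d5:-→d6:-→d7:-→d8:-→d9:-→d10:-→d11:-→d12:-→d13:-→d14:-→d15:-→d16:-→d17:-→d18:-→d19:-→d20:H4→d21:-→d22:-→d23:H0→d24:H1 -> H1
  add 63.208.217.64/28 -> H1 at depth 28
  lookup 80.102.129.64: bits 0101000001100110100000010100 walk d0:H3→d1:-→d2:-→d3:-→d4:-→d5:-→d6:-→d7:-→d8:-→d9:-→d10:-→d11:-→d12:-→d13:-→d14:-→d15:-→d16:-→d17:-→d18:-→d19:-→d20:-→d21:-→d22:-→d23:-→d24:-→d25:-→d26:-→d27:-→d28:H6 -> H6
  - 80.102.129.73/32 clear@32
  lookup 80.102.129.64: bits 0101000001100110100000010100 walk d0:H3→d1:-→d2:-→d3:-→d4:-→d5:-→d6:-→d7:-→d8:-→d9:-→d10:-→d11:-→d12:-→d13:-→d14:-→d15:-→d16:-→d17:-→d18:-→d19:-→d20:-→d21:-→d22:-→d23:-→d24:-→d25:-→d26:-→d27:-→d28:H6 -> H6
  lookup 63.208.217.64: bits 0011111111010000110110010100 walk d0:H3→d1:-→d2:-→d3:-→d4:-→d5:-→d6:-→d7:-→d8:-→d9:-→d10:H4→d11:-→d12:-→d13:-→d14:-→d15:-→d16:-→d17:-→d18:-→d19:-→d20:-→d21:-→d22:-→d23:-→d24:-→d25:-→d26:-→d27:-→d28:H1 -> H1

== LOOKUPS ==
["H6","H4","H4","H6","no-route","H3","H6","H4","H6","H4","H1","H4","H4","H1","H6","H6","H1"]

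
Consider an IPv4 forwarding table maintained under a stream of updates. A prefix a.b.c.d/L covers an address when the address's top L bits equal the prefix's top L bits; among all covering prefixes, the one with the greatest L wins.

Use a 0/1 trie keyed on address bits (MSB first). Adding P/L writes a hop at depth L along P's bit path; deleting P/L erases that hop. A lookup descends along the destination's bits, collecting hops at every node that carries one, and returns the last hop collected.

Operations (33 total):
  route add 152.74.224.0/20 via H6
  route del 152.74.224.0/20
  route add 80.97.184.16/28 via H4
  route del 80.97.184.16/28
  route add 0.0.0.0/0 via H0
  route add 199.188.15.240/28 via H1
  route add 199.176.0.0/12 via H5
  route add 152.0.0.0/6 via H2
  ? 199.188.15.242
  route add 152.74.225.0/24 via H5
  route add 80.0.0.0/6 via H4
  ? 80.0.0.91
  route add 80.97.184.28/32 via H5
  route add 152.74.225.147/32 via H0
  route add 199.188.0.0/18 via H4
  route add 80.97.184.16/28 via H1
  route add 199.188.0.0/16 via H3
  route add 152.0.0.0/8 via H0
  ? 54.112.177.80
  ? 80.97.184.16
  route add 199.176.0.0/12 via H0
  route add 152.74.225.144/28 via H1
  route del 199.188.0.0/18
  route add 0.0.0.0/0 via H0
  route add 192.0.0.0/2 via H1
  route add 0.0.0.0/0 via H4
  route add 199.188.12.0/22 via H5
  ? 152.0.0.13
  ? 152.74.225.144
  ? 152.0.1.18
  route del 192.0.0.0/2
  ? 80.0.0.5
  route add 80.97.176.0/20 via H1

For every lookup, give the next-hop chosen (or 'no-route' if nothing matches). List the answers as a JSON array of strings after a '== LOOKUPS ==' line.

Process each operation:
  + 152.74.224.0/20 (H6) depth=20
  del 152.74.224.0/20 (clear depth 20)
  + 80.97.184.16/28 (H4) depth=28
  del 80.97.184.16/28 (clear depth 28)
  + 0.0.0.0/0 (H0) depth=0
  + 199.188.15.240/28 (H1) depth=28
  + 199.176.0.0/12 (H5) depth=12
  + 152.0.0.0/6 (H2) depth=6
  Q 199.188.15.242: descend 1100011110111100000011111111 ; hops seen [H0,H5,H1] ; pick H1
  + 152.74.225.0/24 (H5) depth=24
  + 80.0.0.0/6 (H4) depth=6
  Q 80.0.0.91: descend 010100000 ; hops seen [H0,H4] ; pick H4
  + 80.97.184.28/32 (H5) depth=32
  + 152.74.225.147/32 (H0) depth=32
  + 199.188.0.0/18 (H4) depth=18
  + 80.97.184.16/28 (H1) depth=28
  + 199.188.0.0/16 (H3) depth=16
  + 152.0.0.0/8 (H0) depth=8
  Q 54.112.177.80: descend 0 ; hops seen [H0] ; pick H0
  Q 80.97.184.16: descend 0101000001100001101110000001 ; hops seen [H0,H4,H1] ; pick H1
  + 199.176.0.0/12 (H0) depth=12
  + 152.74.225.144/28 (H1) depth=28
  del 199.188.0.0/18 (clear depth 18)
  + 0.0.0.0/0 (H0) depth=0
  + 192.0.0.0/2 (H1) depth=2
  + 0.0.0.0/0 (H4) depth=0
  + 199.188.12.0/22 (H5) depth=22
  Q 152.0.0.13: descend 100110000 ; hops seen [H4,H2,H0] ; pick H0
  Q 152.74.225.144: descend 100110000100101011100001100100 ; hops seen [H4,H2,H0,H5,H1] ; pick H1
  Q 152.0.1.18: descend 100110000 ; hops seen [H4,H2,H0] ; pick H0
  del 192.0.0.0/2 (clear depth 2)
  Q 80.0.0.5: descend 010100000 ; hops seen [H4,H4] ; pick H4
  + 80.97.176.0/20 (H1) depth=20

== LOOKUPS ==
["H1","H4","H0","H1","H0","H1","H0","H4"]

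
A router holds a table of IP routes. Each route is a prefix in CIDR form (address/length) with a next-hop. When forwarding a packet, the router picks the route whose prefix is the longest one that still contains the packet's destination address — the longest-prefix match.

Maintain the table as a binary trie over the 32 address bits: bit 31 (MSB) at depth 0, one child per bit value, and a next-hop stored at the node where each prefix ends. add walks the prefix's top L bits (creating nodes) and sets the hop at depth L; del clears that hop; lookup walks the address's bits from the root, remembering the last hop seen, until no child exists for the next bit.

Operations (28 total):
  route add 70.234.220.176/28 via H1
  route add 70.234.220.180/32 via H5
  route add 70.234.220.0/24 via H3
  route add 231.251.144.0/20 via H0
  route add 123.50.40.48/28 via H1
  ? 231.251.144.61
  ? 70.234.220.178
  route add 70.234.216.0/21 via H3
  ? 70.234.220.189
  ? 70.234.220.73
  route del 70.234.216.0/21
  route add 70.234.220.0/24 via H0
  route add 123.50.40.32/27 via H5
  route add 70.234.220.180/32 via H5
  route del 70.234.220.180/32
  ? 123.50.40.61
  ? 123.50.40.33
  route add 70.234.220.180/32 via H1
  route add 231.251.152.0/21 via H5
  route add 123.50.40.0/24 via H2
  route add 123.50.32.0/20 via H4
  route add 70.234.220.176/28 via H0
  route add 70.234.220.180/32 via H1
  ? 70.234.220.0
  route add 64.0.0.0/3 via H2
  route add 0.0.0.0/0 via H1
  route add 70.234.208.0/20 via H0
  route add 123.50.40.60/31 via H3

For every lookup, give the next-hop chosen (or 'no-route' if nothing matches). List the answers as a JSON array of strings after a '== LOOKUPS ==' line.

Apply in order:
  + 70.234.220.176/28 (H1) depth=28
  + 70.234.220.180/32 (H5) depth=32
  + 70.234.220.0/24 (H3) depth=24
  + 231.251.144.0/20 (H0) depth=20
  + 123.50.40.48/28 (H1) depth=28
  lookup 231.251.144.61: bits 11100111111110111001 walk d0:-→d1:-→d2:-→d3:-→d4:-→d5:-→d6:-→d7:-→d8:-→d9:-→d10:-→d11:-→d12:-→d13:-→d14:-→d15:-→d16:-→d17:-→d18:-→d19:-→d20:H0 -> H0
  lookup 70.234.220.178: bits 01000110111010101101110010110 walk d0:-→d1:-→d2:-→d3:-→d4:-→d5:-→d6:-→d7:-→d8:-→d9:-→d10:-→d11:-→d12:-→d13:-→d14:-→d15:-→d16:-→d17:-→d18:-→d19:-→d20:-→d21:-→d22:-→d23:-→d24:H3→d25:-→d26:-→d27:-→d28:H1→d29:- -> H1
  + 70.234.216.0/21 (H3) depth=21
  lookup 70.234.220.189: bits 0100011011101010110111001011 walk d0:-→d1:-→d2:-→d3:-→d4:-→d5:-→d6:-→d7:-→d8:-→d9:-→d10:-→d11:-→d12:-→d13:-→d14:-→d15:-→d16:-→d17:-→d18:-→d19:-→d20:-→d21:H3→d22:-→d23:-→d24:H3→d25:-→d26:-→d27:-→d28:H1 -> H1
  lookup 70.234.220.73: bits 010001101110101011011100 walk d0:-→d1:-→d2:-→d3:-→d4:-→d5:-→d6:-→d7:-→d8:-→d9:-→d10:-→d11:-→d12:-→d13:-→d14:-→d15:-→d16:-→d17:-→d18:-→d19:-→d20:-→d21:H3→d22:-→d23:-→d24:H3 -> H3
  del 70.234.216.0/21 (clear depth 21)
  + 70.234.220.0/24 (H0) depth=24
  + 123.50.40.32/27 (H5) depth=27
  + 70.234.220.180/32 (H5) depth=32
  del 70.234.220.180/32 (clear depth 32)
  lookup 123.50.40.61: bits 0111101100110010001010000011 walk d0:-→d1:-→d2:-→d3:-→d4:-→d5:-→d6:-→d7:-→d8:-→d9:-→d10:-→d11:-→d12:-→d13:-→d14:-→d15:-→d16:-→d17:-→d18:-→d19:-→d20:-→d21:-→d22:-→d23:-→d24:-→d25:-→d26:-→d27:H5→d28:H1 -> H1
  lookup 123.50.40.33: bits 011110110011001000101000001 walk d0:-→d1:-→d2:-→d3:-→d4:-→d5:-→d6:-→d7:-→d8:-→d9:-→d10:-→d11:-→d12:-→d13:-→d14:-→d15:-→d16:-→d17:-→d18:-→d19:-→d20:-→d21:-→d22:-→d23:-→d24:-→d25:-→d26:-→d27:H5 -> H5
  + 70.234.220.180/32 (H1) depth=32
  + 231.251.152.0/21 (H5) depth=21
  + 123.50.40.0/24 (H2) depth=24
  + 123.50.32.0/20 (H4) depth=20
  + 70.234.220.176/28 (H0) depth=28
  + 70.234.220.180/32 (H1) depth=32
  lookup 70.234.220.0: bits 010001101110101011011100 walk d0:-→d1:-→d2:-→d3:-→d4:-→d5:-→d6:-→d7:-→d8:-→d9:-→d10:-→d11:-→d12:-→d13:-→d14:-→d15:-→d16:-→d17:-→d18:-→d19:-→d20:-→d21:-→d22:-→d23:-→d24:H0 -> H0
  + 64.0.0.0/3 (H2) depth=3
  + 0.0.0.0/0 (H1) depth=0
  + 70.234.208.0/20 (H0) depth=20
  + 123.50.40.60/31 (H3) depth=31

== LOOKUPS ==
["H0","H1","H1","H3","H1","H5","H0"]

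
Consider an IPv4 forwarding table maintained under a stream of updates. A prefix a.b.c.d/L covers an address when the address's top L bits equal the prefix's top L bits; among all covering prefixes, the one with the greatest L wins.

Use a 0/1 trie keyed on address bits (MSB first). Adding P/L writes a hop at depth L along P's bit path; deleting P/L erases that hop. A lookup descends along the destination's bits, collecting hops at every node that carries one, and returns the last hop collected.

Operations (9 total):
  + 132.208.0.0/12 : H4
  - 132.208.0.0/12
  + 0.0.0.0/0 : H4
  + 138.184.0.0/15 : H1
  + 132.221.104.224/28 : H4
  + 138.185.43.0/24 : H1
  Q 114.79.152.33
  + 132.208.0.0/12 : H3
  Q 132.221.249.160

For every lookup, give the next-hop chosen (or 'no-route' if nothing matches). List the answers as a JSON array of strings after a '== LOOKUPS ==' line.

Apply in order:
  add 132.208.0.0/12 -> H4 at depth 12
  del 132.208.0.0/12 (clear depth 12)
  add 0.0.0.0/0 -> H4 at depth 0
  add 138.184.0.0/15 -> H1 at depth 15
  add 132.221.104.224/28 -> H4 at depth 28
  add 138.185.43.0/24 -> H1 at depth 24
  ? 114.79.152.33  path d0:H4  best=H4
  add 132.208.0.0/12 -> H3 at depth 12
  ? 132.221.249.160  path d0:H4→d1:-→d2:-→d3:-→d4:-→d5:-→d6:-→d7:-→d8:-→d9:-→d10:-→d11:-→d12:H3→d13:-→d14:-→d15:-→d16:-  best=H3

== LOOKUPS ==
["H4","H3"]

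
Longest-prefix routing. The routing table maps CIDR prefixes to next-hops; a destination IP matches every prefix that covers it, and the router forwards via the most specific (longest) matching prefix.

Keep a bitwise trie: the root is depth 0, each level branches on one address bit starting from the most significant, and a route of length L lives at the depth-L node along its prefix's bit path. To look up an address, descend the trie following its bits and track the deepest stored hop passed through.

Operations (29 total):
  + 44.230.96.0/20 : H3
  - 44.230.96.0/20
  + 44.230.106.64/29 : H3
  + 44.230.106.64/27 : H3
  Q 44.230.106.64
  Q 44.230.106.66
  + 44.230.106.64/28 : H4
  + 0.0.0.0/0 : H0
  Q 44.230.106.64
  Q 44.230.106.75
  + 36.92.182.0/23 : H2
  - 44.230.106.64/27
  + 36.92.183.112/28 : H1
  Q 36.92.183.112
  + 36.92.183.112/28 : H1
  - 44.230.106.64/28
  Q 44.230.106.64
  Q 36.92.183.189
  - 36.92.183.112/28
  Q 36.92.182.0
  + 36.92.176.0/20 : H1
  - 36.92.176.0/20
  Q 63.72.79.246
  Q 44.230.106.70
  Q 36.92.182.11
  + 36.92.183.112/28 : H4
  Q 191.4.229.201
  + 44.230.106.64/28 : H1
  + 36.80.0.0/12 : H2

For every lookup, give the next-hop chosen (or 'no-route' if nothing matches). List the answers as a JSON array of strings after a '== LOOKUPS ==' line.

Apply in order:
  add 44.230.96.0/20 -> H3 at depth 20
  del 44.230.96.0/20 (clear depth 20)
  add 44.230.106.64/29 -> H3 at depth 29
  add 44.230.106.64/27 -> H3 at depth 27
  Q 44.230.106.64: descend 00101100111001100110101001000 ; hops seen [H3,H3] ; pick H3
  Q 44.230.106.66: descend 00101100111001100110101001000 ; hops seen [H3,H3] ; pick H3
  add 44.230.106.64/28 -> H4 at depth 28
  add 0.0.0.0/0 -> H0 at depth 0
  Q 44.230.106.64: descend 00101100111001100110101001000 ; hops seen [H0,H3,H4,H3] ; pick H3
  Q 44.230.106.75: descend 0010110011100110011010100100 ; hops seen [H0,H3,H4] ; pick H4
  add 36.92.182.0/23 -> H2 at depth 23
  del 44.230.106.64/27 (clear depth 27)
  add 36.92.183.112/28 -> H1 at depth 28
  Q 36.92.183.112: descend 0010010001011100101101110111 ; hops seen [H0,H2,H1] ; pick H1
  add 36.92.183.112/28 -> H1 at depth 28
  del 44.230.106.64/28 (clear depth 28)
  Q 44.230.106.64: descend 00101100111001100110101001000 ; hops seen [H0,H3] ; pick H3
  Q 36.92.183.189: descend 001001000101110010110111 ; hops seen [H0,H2] ; pick H2
  del 36.92.183.112/28 (clear depth 28)
  Q 36.92.182.0: descend 00100100010111001011011 ; hops seen [H0,H2] ; pick H2
  add 36.92.176.0/20 -> H1 at depth 20
  del 36.92.176.0/20 (clear depth 20)
  Q 63.72.79.246: descend 001 ; hops seen [H0] ; pick H0
  Q 44.230.106.70: descend 00101100111001100110101001000 ; hops seen [H0,H3] ; pick H3
  Q 36.92.182.11: descend 00100100010111001011011 ; hops seen [H0,H2] ; pick H2
  add 36.92.183.112/28 -> H4 at depth 28
  Q 191.4.229.201: descend ε ; hops seen [H0] ; pick H0
  add 44.230.106.64/28 -> H1 at depth 28
  add 36.80.0.0/12 -> H2 at depth 12

== LOOKUPS ==
["H3","H3","H3","H4","H1","H3","H2","H2","H0","H3","H2","H0"]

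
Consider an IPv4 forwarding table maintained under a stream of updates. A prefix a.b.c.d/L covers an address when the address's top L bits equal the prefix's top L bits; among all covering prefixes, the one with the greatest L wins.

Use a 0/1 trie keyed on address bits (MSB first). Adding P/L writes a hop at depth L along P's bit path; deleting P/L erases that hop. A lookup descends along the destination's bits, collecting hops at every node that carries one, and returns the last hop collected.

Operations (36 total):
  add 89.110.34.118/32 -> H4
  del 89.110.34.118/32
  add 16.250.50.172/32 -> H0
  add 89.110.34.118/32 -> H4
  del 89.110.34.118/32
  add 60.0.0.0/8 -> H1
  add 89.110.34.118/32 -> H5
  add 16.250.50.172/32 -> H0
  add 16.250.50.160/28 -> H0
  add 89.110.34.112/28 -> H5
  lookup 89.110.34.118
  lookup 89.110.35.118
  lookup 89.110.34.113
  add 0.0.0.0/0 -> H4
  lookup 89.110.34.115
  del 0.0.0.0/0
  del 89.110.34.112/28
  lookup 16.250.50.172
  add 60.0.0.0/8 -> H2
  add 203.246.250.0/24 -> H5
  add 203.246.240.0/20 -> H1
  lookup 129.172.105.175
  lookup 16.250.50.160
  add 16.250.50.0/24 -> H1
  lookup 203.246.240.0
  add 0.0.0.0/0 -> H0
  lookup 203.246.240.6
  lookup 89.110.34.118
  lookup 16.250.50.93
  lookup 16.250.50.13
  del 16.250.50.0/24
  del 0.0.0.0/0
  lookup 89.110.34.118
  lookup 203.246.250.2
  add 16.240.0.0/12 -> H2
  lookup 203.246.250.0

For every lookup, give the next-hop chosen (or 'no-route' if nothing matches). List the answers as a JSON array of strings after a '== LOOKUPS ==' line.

Process each operation:
  + 89.110.34.118/32 (H4) depth=32
  - 89.110.34.118/32 clear@32
  + 16.250.50.172/32 (H0) depth=32
  + 89.110.34.118/32 (H4) depth=32
  - 89.110.34.118/32 clear@32
  + 60.0.0.0/8 (H1) depth=8
  + 89.110.34.118/32 (H5) depth=32
  + 16.250.50.172/32 (H0) depth=32
  + 16.250.50.160/28 (H0) depth=28
  + 89.110.34.112/28 (H5) depth=28
  lookup 89.110.34.118: bits 01011001011011100010001001110110 walk d0:-→d1:-→d2:-→d3:-→d4:-→d5:-→d6:-→d7:-→d8:-→d9:-→d10:-→d11:-→d12:-→d13:-→d14:-→d15:-→d16:-→d17:-→d18:-→d19:-→d20:-→d21:-→d22:-→d23:-→d24:-→d25:-→d26:-→d27:-→d28:H5→d29:-→d30:-→d31:-→d32:H5 -> H5
  lookup 89.110.35.118: bits 01011001011011100010001 walk d0:-→d1:-→d2:-→d3:-→d4:-→d5:-→d6:-→d7:-→d8:-→d9:-→d10:-→d11:-→d12:-→d13:-→d14:-→d15:-→d16:-→d17:-→d18:-→d19:-→d20:-→d21:-→d22:-→d23:- -> no-route
  lookup 89.110.34.113: bits 01011001011011100010001001110 walk d0:-→d1:-→d2:-→d3:-→d4:-→d5:-→d6:-→d7:-→d8:-→d9:-→d10:-→d11:-→d12:-→d13:-→d14:-→d15:-→d16:-→d17:-→d18:-→d19:-→d20:-→d21:-→d22:-→d23:-→d24:-→d25:-→d26:-→d27:-→d28:H5→d29:- -> H5
  + 0.0.0.0/0 (H4) depth=0
  lookup 89.110.34.115: bits 01011001011011100010001001110 walk d0:H4→d1:-→d2:-→d3:-→d4:-→d5:-→d6:-→d7:-→d8:-→d9:-→d10:-→d11:-→d12:-→d13:-→d14:-→d15:-→d16:-→d17:-→d18:-→d19:-→d20:-→d21:-→d22:-→d23:-→d24:-→d25:-→d26:-→d27:-→d28:H5→d29:- -> H5
  - 0.0.0.0/0 clear@0
  - 89.110.34.112/28 clear@28
  lookup 16.250.50.172: bits 00010000111110100011001010101100 walk d0:-→d1:-→d2:-→d3:-→d4:-→d5:-→d6:-→d7:-→d8:-→d9:-→d10:-→d11:-→d12:-→d13:-→d14:-→d15:-→d16:-→d17:-→d18:-→d19:-→d20:-→d21:-→d22:-→d23:-→d24:-→d25:-→d26:-→d27:-→d28:H0→d29:-→d30:-→d31:-→d32:H0 -> H0
  + 60.0.0.0/8 (H2) depth=8
  + 203.246.250.0/24 (H5) depth=24
  + 203.246.240.0/20 (H1) depth=20
  lookup 129.172.105.175: bits 1 walk d0:-→d1:- -> no-route
  lookup 16.250.50.160: bits 0001000011111010001100101010 walk d0:-→d1:-→d2:-→d3:-→d4:-→d5:-→d6:-→d7:-→d8:-→d9:-→d10:-→d11:-→d12:-→d13:-→d14:-→d15:-→d16:-→d17:-→d18:-→d19:-→d20:-→d21:-→d22:-→d23:-→d24:-→d25:-→d26:-→d27:-→d28:H0 -> H0
  + 16.250.50.0/24 (H1) depth=24
  lookup 203.246.240.0: bits 11001011111101101111 walk d0:-→d1:-→d2:-→d3:-→d4:-→d5:-→d6:-→d7:-→d8:-→d9:-→d10:-→d11:-→d12:-→d13:-→d14:-→d15:-→d16:-→d17:-→d18:-→d19:-→d20:H1 -> H1
  + 0.0.0.0/0 (H0) depth=0
  lookup 203.246.240.6: bits 11001011111101101111 walk d0:H0→d1:-→d2:-→d3:-→d4:-→d5:-→d6:-→d7:-→d8:-→d9:-→d10:-→d11:-→d12:-→d13:-→d14:-→d15:-→d16:-→d17:-→d18:-→d19:-→d20:H1 -> H1
  lookup 89.110.34.118: bits 01011001011011100010001001110110 walk d0:H0→d1:-→d2:-→d3:-→d4:-→d5:-→d6:-→d7:-→d8:-→d9:-→d10:-→d11:-→d12:-→d13:-→d14:-→d15:-→d16:-→d17:-→d18:-→d19:-→d20:-→d21:-→d22:-→d23:-→d24:-→d25:-→d26:-→d27:-→d28:-→d29:-→d30:-→d31:-→d32:H5 -> H5
  lookup 16.250.50.93: bits 000100001111101000110010 walk d0:H0→d1:-→d2:-→d3:-→d4:-→d5:-→d6:-→d7:-→d8:-→d9:-→d10:-→d11:-→d12:-→d13:-→d14:-→d15:-→d16:-→d17:-→d18:-→d19:-→d20:-→d21:-→d22:-→d23:-→d24:H1 -> H1
  lookup 16.250.50.13: bits 000100001111101000110010 walk d0:H0→d1:-→d2:-→d3:-→d4:-→d5:-→d6:-→d7:-→d8:-→d9:-→d10:-→d11:-→d12:-→d13:-→d14:-→d15:-→d16:-→d17:-→d18:-→d19:-→d20:-→d21:-→d22:-→d23:-→d24:H1 -> H1
  - 16.250.50.0/24 clear@24
  - 0.0.0.0/0 clear@0
  lookup 89.110.34.118: bits 01011001011011100010001001110110 walk d0:-→d1:-→d2:-→d3:-→d4:-→d5:-→d6:-→d7:-→d8:-→d9:-→d10:-→d11:-→d12:-→d13:-→d14:-→d15:-→d16:-→d17:-→d18:-→d19:-→d20:-→d21:-→d22:-→d23:-→d24:-→d25:-→d26:-→d27:-→d28:-→d29:-→d30:-→d31:-→d32:H5 -> H5
  lookup 203.246.250.2: bits 110010111111011011111010 walk d0:-→d1:-→d2:-→d3:-→d4:-→d5:-→d6:-→d7:-→d8:-→d9:-→d10:-→d11:-→d12:-→d13:-→d14:-→d15:-→d16:-→d17:-→d18:-→d19:-→d20:H1→d21:-→d22:-→d23:-→d24:H5 -> H5
  + 16.240.0.0/12 (H2) depth=12
  lookup 203.246.250.0: bits 110010111111011011111010 walk d0:-→d1:-→d2:-→d3:-→d4:-→d5:-→d6:-→d7:-→d8:-→d9:-→d10:-→d11:-→d12:-→d13:-→d14:-→d15:-→d16:-→d17:-→d18:-→d19:-→d20:H1→d21:-→d22:-→d23:-→d24:H5 -> H5

== LOOKUPS ==
["H5","no-route","H5","H5","H0","no-route","H0","H1","H1","H5","H1","H1","H5","H5","H5"]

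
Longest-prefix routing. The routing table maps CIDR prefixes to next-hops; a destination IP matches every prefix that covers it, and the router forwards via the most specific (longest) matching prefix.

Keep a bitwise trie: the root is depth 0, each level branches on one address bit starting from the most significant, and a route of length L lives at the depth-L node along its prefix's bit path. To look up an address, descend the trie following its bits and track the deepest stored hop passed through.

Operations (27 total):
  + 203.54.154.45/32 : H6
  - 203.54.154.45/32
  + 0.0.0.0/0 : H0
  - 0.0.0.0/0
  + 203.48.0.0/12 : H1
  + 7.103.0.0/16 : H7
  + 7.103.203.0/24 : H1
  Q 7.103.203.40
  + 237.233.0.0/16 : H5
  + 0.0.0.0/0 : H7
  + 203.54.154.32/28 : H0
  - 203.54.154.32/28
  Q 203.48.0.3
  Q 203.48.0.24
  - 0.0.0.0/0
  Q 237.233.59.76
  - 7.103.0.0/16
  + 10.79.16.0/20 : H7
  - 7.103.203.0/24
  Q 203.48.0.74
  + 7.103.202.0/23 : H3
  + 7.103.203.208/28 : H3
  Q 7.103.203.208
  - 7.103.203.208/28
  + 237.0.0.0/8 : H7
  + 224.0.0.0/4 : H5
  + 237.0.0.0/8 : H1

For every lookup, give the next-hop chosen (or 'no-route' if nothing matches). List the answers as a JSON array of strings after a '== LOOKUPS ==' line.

Trace:
  + 203.54.154.45/32 (H6) depth=32
  - 203.54.154.45/32 clear@32
  + 0.0.0.0/0 (H0) depth=0
  - 0.0.0.0/0 clear@0
  + 203.48.0.0/12 (H1) depth=12
  + 7.103.0.0/16 (H7) depth=16
  + 7.103.203.0/24 (H1) depth=24
  ? 7.103.203.40  path d0:-→d1:-→d2:-→d3:-→d4:-→d5:-→d6:-→d7:-→d8:-→d9:-→d10:-→d11:-→d12:-→d13:-→d14:-→d15:-→d16:H7→d17:-→d18:-→d19:-→d20:-→d21:-→d22:-→d23:-→d24:H1  best=H1
  + 237.233.0.0/16 (H5) depth=16
  + 0.0.0.0/0 (H7) depth=0
  + 203.54.154.32/28 (H0) depth=28
  - 203.54.154.32/28 clear@28
  ? 203.48.0.3  path d0:H7→d1:-→d2:-→d3:-→d4:-→d5:-→d6:-→d7:-→d8:-→d9:-→d10:-→d11:-→d12:H1→d13:-  best=H1
  ? 203.48.0.24  path d0:H7→d1:-→d2:-→d3:-→d4:-→d5:-→d6:-→d7:-→d8:-→d9:-→d10:-→d11:-→d12:H1→d13:-  best=H1
  - 0.0.0.0/0 clear@0
  ? 237.233.59.76  path d0:-→d1:-→d2:-→d3:-→d4:-→d5:-→d6:-→d7:-→d8:-→d9:-→d10:-→d11:-→d12:-→d13:-→d14:-→d15:-→d16:H5  best=H5
  - 7.103.0.0/16 clear@16
  + 10.79.16.0/20 (H7) depth=20
  - 7.103.203.0/24 clear@24
  ? 203.48.0.74  path d0:-→d1:-→d2:-→d3:-→d4:-→d5:-→d6:-→d7:-→d8:-→d9:-→d10:-→d11:-→d12:H1→d13:-  best=H1
  + 7.103.202.0/23 (H3) depth=23
  + 7.103.203.208/28 (H3) depth=28
  ? 7.103.203.208  path d0:-→d1:-→d2:-→d3:-→d4:-→d5:-→d6:-→d7:-→d8:-→d9:-→d10:-→d11:-→d12:-→d13:-→d14:-→d15:-→d16:-→d17:-→d18:-→d19:-→d20:-→d21:-→d22:-→d23:H3→d24:-→d25:-→d26:-→d27:-→d28:H3  best=H3
  - 7.103.203.208/28 clear@28
  + 237.0.0.0/8 (H7) depth=8
  + 224.0.0.0/4 (H5) depth=4
  + 237.0.0.0/8 (H1) depth=8

== LOOKUPS ==
["H1","H1","H1","H5","H1","H3"]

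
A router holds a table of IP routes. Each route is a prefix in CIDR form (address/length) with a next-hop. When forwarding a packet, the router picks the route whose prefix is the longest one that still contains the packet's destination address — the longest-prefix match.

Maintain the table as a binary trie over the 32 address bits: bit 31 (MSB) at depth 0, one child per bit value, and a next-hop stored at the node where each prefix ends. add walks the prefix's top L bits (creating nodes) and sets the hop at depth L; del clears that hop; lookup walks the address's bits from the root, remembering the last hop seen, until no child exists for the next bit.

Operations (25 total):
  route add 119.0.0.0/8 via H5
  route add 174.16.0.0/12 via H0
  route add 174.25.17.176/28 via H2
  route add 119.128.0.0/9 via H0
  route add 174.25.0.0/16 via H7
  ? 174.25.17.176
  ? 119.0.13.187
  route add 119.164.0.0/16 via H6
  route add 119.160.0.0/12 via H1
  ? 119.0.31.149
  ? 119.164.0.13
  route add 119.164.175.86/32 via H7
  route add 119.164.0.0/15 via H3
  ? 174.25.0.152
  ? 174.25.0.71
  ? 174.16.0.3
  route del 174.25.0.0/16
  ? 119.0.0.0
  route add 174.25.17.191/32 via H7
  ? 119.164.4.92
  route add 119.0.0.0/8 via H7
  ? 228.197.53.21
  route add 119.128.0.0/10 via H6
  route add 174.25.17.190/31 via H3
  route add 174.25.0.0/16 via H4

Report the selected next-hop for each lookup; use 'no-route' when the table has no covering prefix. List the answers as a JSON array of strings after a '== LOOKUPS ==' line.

Process each operation:
  add 119.0.0.0/8 -> H5 at depth 8
  add 174.16.0.0/12 -> H0 at depth 12
  add 174.25.17.176/28 -> H2 at depth 28
  add 119.128.0.0/9 -> H0 at depth 9
  add 174.25.0.0/16 -> H7 at depth 16
  Q 174.25.17.176: descend 1010111000011001000100011011 ; hops seen [H0,H7,H2] ; pick H2
  Q 119.0.13.187: descend 01110111 ; hops seen [H5] ; pick H5
  add 119.164.0.0/16 -> H6 at depth 16
  add 119.160.0.0/12 -> H1 at depth 12
  Q 119.0.31.149: descend 01110111 ; hops seen [H5] ; pick H5
  Q 119.164.0.13: descend 0111011110100100 ; hops seen [H5,H0,H1,H6] ; pick H6
  add 119.164.175.86/32 -> H7 at depth 32
  add 119.164.0.0/15 -> H3 at depth 15
  Q 174.25.0.152: descend 1010111000011001000 ; hops seen [H0,H7] ; pick H7
  Q 174.25.0.71: descend 1010111000011001000 ; hops seen [H0,H7] ; pick H7
  Q 174.16.0.3: descend 101011100001 ; hops seen [H0] ; pick H0
  del 174.25.0.0/16 (clear depth 16)
  Q 119.0.0.0: descend 01110111 ; hops seen [H5] ; pick H5
  add 174.25.17.191/32 -> H7 at depth 32
  Q 119.164.4.92: descend 0111011110100100 ; hops seen [H5,H0,H1,H3,H6] ; pick H6
  add 119.0.0.0/8 -> H7 at depth 8
  Q 228.197.53.21: descend 1 ; hops seen [∅] ; pick no-route
  add 119.128.0.0/10 -> H6 at depth 10
  add 174.25.17.190/31 -> H3 at depth 31
  add 174.25.0.0/16 -> H4 at depth 16

== LOOKUPS ==
["H2","H5","H5","H6","H7","H7","H0","H5","H6","no-route"]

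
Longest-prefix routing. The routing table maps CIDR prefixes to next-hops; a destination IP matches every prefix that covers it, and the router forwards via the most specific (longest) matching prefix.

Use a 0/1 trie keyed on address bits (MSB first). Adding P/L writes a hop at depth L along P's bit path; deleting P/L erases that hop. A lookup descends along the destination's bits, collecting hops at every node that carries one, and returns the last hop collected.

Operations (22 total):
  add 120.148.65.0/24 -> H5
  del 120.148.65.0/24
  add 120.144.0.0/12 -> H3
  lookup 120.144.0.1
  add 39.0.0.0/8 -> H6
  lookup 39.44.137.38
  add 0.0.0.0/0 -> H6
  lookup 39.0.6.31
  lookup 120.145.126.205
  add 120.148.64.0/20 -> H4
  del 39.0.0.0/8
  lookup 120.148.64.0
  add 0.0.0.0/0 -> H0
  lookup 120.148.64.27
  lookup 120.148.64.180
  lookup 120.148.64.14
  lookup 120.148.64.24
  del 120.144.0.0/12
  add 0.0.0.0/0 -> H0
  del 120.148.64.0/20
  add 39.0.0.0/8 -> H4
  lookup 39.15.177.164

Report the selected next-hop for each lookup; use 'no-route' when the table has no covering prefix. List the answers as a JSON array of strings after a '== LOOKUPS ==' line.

Apply in order:
  + 120.148.65.0/24 (H5) depth=24
  - 120.148.65.0/24 clear@24
  + 120.144.0.0/12 (H3) depth=12
  ? 120.144.0.1  path d0:-→d1:-→d2:-→d3:-→d4:-→d5:-→d6:-→d7:-→d8:-→d9:-→d10:-→d11:-→d12:H3→d13:-  best=H3
  + 39.0.0.0/8 (H6) depth=8
  ? 39.44.137.38  path d0:-→d1:-→d2:-→d3:-→d4:-→d5:-→d6:-→d7:-→d8:H6  best=H6
  + 0.0.0.0/0 (H6) depth=0
  ? 39.0.6.31  path d0:H6→d1:-→d2:-→d3:-→d4:-→d5:-→d6:-→d7:-→d8:H6  best=H6
  ? 120.145.126.205  path d0:H6→d1:-→d2:-→d3:-→d4:-→d5:-→d6:-→d7:-→d8:-→d9:-→d10:-→d11:-→d12:H3→d13:-  best=H3
  + 120.148.64.0/20 (H4) depth=20
  - 39.0.0.0/8 clear@8
  ? 120.148.64.0  path d0:H6→d1:-→d2:-→d3:-→d4:-→d5:-→d6:-→d7:-→d8:-→d9:-→d10:-→d11:-→d12:H3→d13:-→d14:-→d15:-→d16:-→d17:-→d18:-→d19:-→d20:H4→d21:-→d22:-→d23:-  best=H4
  + 0.0.0.0/0 (H0) depth=0
  ? 120.148.64.27  path d0:H0→d1:-→d2:-→d3:-→d4:-→d5:-→d6:-→d7:-→d8:-→d9:-→d10:-→d11:-→d12:H3→d13:-→d14:-→d15:-→d16:-→d17:-→d18:-→d19:-→d20:H4→d21:-→d22:-→d23:-  best=H4
  ? 120.148.64.180  path d0:H0→d1:-→d2:-→d3:-→d4:-→d5:-→d6:-→d7:-→d8:-→d9:-→d10:-→d11:-→d12:H3→d13:-→d14:-→d15:-→d16:-→d17:-→d18:-→d19:-→d20:H4→d21:-→d22:-→d23:-  best=H4
  ? 120.148.64.14  path d0:H0→d1:-→d2:-→d3:-→d4:-→d5:-→d6:-→d7:-→d8:-→d9:-→d10:-→d11:-→d12:H3→d13:-→d14:-→d15:-→d16:-→d17:-→d18:-→d19:-→d20:H4→d21:-→d22:-→d23:-  best=H4
  ? 120.148.64.24  path d0:H0→d1:-→d2:-→d3:-→d4:-→d5:-→d6:-→d7:-→d8:-→d9:-→d10:-→d11:-→d12:H3→d13:-→d14:-→d15:-→d16:-→d17:-→d18:-→d19:-→d20:H4→d21:-→d22:-→d23:-  best=H4
  - 120.144.0.0/12 clear@12
  + 0.0.0.0/0 (H0) depth=0
  - 120.148.64.0/20 clear@20
  + 39.0.0.0/8 (H4) depth=8
  ? 39.15.177.164  path d0:H0→d1:-→d2:-→d3:-→d4:-→d5:-→d6:-→d7:-→d8:H4  best=H4

== LOOKUPS ==
["H3","H6","H6","H3","H4","H4","H4","H4","H4","H4"]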